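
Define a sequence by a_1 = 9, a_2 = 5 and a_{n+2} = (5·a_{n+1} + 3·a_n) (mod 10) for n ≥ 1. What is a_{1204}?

a_1 = 9; a_2 = 5; a_3 = 2; a_4 = 5; a_5 = 1; a_6 = 0; a_7 = 3; a_8 = 5; a_9 = 4; a_{10} = 5; a_{11} = 7; a_{12} = 0; a_{13} = 1; a_{14} = 5; a_{15} = 8; a_{16} = 5; a_{17} = 9; a_{18} = 0; a_{19} = 7; a_{20} = 5; a_{21} = 6; a_{22} = 5; a_{23} = 3; a_{24} = 0; a_{25} = 9; a_{26} = 5.
The sequence repeats with period 24.
So a_{1204} = a_{1 + ((1204-1) mod 24)} = a_4 = 5.

5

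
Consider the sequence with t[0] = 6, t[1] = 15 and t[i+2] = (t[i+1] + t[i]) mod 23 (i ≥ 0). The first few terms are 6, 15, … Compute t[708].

Computing terms: t[0] = 6,  t[1] = 15,  t[2] = 21,  t[3] = 13,  t[4] = 11,  t[5] = 1,  t[6] = 12,  t[7] = 13,  t[8] = 2,  t[9] = 15,  t[10] = 17,  t[11] = 9,  t[12] = 3,  t[13] = 12,  t[14] = 15,  t[15] = 4,  t[16] = 19,  t[17] = 0,  t[18] = 19,  t[19] = 19,  t[20] = 15,  t[21] = 11,  t[22] = 3,  t[23] = 14,  t[24] = 17,  t[25] = 8,  t[26] = 2,  t[27] = 10,  t[28] = 12,  t[29] = 22,  t[30] = 11,  t[31] = 10,  t[32] = 21,  t[33] = 8,  t[34] = 6,  t[35] = 14,  t[36] = 20,  t[37] = 11,  t[38] = 8,  t[39] = 19,  t[40] = 4,  t[41] = 0,  t[42] = 4,  t[43] = 4,  t[44] = 8,  t[45] = 12,  t[46] = 20,  t[47] = 9,  t[48] = 6,  t[49] = 15.
Since (t[48], t[49]) = (t[0], t[1]) = (6, 15) (two consecutive terms determine the rest), the sequence is periodic with period 48.
So t[708] = t[0 + ((708-0) mod 48)] = t[36] = 20.

20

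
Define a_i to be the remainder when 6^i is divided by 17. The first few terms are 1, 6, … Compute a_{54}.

We have a_0 = 1,  a_1 = 6,  a_2 = 2,  a_3 = 12,  a_4 = 4,  a_5 = 7,  a_6 = 8,  a_7 = 14,  a_8 = 16,  a_9 = 11,  a_{10} = 15,  a_{11} = 5,  a_{12} = 13,  a_{13} = 10,  a_{14} = 9,  a_{15} = 3,  a_{16} = 1.
The sequence repeats with period 16.
So a_{54} = a_{0 + ((54-0) mod 16)} = a_6 = 8.

8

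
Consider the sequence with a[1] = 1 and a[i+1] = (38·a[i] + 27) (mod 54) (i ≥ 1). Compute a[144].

5

We have a[1] = 1,  a[2] = 11,  a[3] = 13,  a[4] = 35,  a[5] = 7,  a[6] = 23,  a[7] = 37,  a[8] = 29,  a[9] = 49,  a[10] = 53,  a[11] = 43,  a[12] = 41,  a[13] = 19,  a[14] = 47,  a[15] = 31,  a[16] = 17,  a[17] = 25,  a[18] = 5,  a[19] = 1.
Since a[19] = a[1] = 1, the sequence is periodic with period 18.
(144 - 1) mod 18 = 17, so a[144] = a[18] = 5.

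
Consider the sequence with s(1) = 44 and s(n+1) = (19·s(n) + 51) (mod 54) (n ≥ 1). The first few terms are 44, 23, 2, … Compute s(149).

Computing terms: s(1) = 44, s(2) = 23, s(3) = 2, s(4) = 35, s(5) = 14, s(6) = 47, s(7) = 26, s(8) = 5, s(9) = 38, s(10) = 17, s(11) = 50, s(12) = 29, s(13) = 8, s(14) = 41, s(15) = 20, s(16) = 53, s(17) = 32, s(18) = 11, s(19) = 44.
Since s(19) = s(1) = 44, the sequence is periodic with period 18.
So s(149) = s(1 + ((149-1) mod 18)) = s(5) = 14.

14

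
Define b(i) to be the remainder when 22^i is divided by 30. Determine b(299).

Listing terms: b(0) = 1, b(1) = 22, b(2) = 4, b(3) = 28, b(4) = 16, b(5) = 22.
Since b(5) = b(1) = 22, the sequence is eventually periodic: after a pre-period of length 1 it cycles with period 4.
For i ≥ 1, b(i) depends only on (i - 1) mod 4. (299 - 1) mod 4 = 2, so b(299) = b(3) = 28.

28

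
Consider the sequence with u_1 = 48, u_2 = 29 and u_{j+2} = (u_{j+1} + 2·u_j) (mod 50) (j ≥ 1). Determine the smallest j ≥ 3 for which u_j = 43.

Listing terms: u_1 = 48, u_2 = 29, u_3 = 25, u_4 = 33, u_5 = 33, u_6 = 49, u_7 = 15, u_8 = 13, u_9 = 43, u_{10} = 19, u_{11} = 5, u_{12} = 43, u_{13} = 3, u_{14} = 39, u_{15} = 45, u_{16} = 23, u_{17} = 13, u_{18} = 9, u_{19} = 35, u_{20} = 3, u_{21} = 23, u_{22} = 29, u_{23} = 25.
Since (u_{22}, u_{23}) = (u_2, u_3) = (29, 25) (two consecutive terms determine the rest), the sequence is eventually periodic: after a pre-period of length 1 it cycles with period 20.
The value 43 first appears (with j ≥ 3) at u_9.

9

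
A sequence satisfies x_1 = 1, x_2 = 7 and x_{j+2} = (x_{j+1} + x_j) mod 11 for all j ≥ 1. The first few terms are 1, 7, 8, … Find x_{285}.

1

Computing terms: x_1 = 1, x_2 = 7, x_3 = 8, x_4 = 4, x_5 = 1, x_6 = 5, x_7 = 6, x_8 = 0, x_9 = 6, x_{10} = 6, x_{11} = 1, x_{12} = 7.
The sequence repeats with period 10.
So x_{285} = x_{1 + ((285-1) mod 10)} = x_5 = 1.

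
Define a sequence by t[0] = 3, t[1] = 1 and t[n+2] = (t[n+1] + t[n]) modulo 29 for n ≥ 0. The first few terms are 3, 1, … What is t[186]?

Listing terms: t[0] = 3,  t[1] = 1,  t[2] = 4,  t[3] = 5,  t[4] = 9,  t[5] = 14,  t[6] = 23,  t[7] = 8,  t[8] = 2,  t[9] = 10,  t[10] = 12,  t[11] = 22,  t[12] = 5,  t[13] = 27,  t[14] = 3,  t[15] = 1.
The sequence repeats with period 14.
(186 - 0) mod 14 = 4, so t[186] = t[4] = 9.

9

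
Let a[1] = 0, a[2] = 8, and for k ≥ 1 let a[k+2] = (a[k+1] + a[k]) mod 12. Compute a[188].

4

We have a[1] = 0; a[2] = 8; a[3] = 8; a[4] = 4; a[5] = 0; a[6] = 4; a[7] = 4; a[8] = 8; a[9] = 0; a[10] = 8.
The sequence repeats with period 8.
(188 - 1) mod 8 = 3, so a[188] = a[4] = 4.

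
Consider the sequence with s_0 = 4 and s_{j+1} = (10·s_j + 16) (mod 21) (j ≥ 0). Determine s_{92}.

s_0 = 4; s_1 = 14; s_2 = 9; s_3 = 1; s_4 = 5; s_5 = 3; s_6 = 4.
The sequence repeats with period 6.
(92 - 0) mod 6 = 2, so s_{92} = s_2 = 9.

9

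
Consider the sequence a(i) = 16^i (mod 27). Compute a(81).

1

We have a(0) = 1,  a(1) = 16,  a(2) = 13,  a(3) = 19,  a(4) = 7,  a(5) = 4,  a(6) = 10,  a(7) = 25,  a(8) = 22,  a(9) = 1.
Since a(9) = a(0) = 1, the sequence is periodic with period 9.
(81 - 0) mod 9 = 0, so a(81) = a(0) = 1.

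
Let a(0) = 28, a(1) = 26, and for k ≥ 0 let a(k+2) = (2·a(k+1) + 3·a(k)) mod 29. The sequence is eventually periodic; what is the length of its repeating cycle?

Computing terms: a(0) = 28, a(1) = 26, a(2) = 20, a(3) = 2, a(4) = 6, a(5) = 18, a(6) = 25, a(7) = 17, a(8) = 22, a(9) = 8, a(10) = 24, a(11) = 14, a(12) = 13, a(13) = 10, a(14) = 1, a(15) = 3, a(16) = 9, a(17) = 27, a(18) = 23, a(19) = 11, a(20) = 4, a(21) = 12, a(22) = 7, a(23) = 21, a(24) = 5, a(25) = 15, a(26) = 16, a(27) = 19, a(28) = 28, a(29) = 26.
Since (a(28), a(29)) = (a(0), a(1)) = (28, 26) (two consecutive terms determine the rest), the sequence is periodic with period 28.

28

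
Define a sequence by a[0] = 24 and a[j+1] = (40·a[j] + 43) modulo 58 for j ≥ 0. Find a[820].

57

We have a[0] = 24; a[1] = 17; a[2] = 27; a[3] = 21; a[4] = 13; a[5] = 41; a[6] = 1; a[7] = 25; a[8] = 57; a[9] = 3; a[10] = 47; a[11] = 9; a[12] = 55; a[13] = 39; a[14] = 37; a[15] = 15; a[16] = 5; a[17] = 11; a[18] = 19; a[19] = 49; a[20] = 31; a[21] = 7; a[22] = 33; a[23] = 29; a[24] = 43; a[25] = 23; a[26] = 35; a[27] = 51; a[28] = 53; a[29] = 17.
Since a[29] = a[1] = 17, the sequence is eventually periodic: after a pre-period of length 1 it cycles with period 28.
For j ≥ 1, a[j] depends only on (j - 1) mod 28. (820 - 1) mod 28 = 7, so a[820] = a[8] = 57.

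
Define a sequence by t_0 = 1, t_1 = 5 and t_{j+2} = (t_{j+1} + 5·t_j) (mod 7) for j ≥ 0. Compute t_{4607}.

We have t_0 = 1,  t_1 = 5,  t_2 = 3,  t_3 = 0,  t_4 = 1,  t_5 = 1,  t_6 = 6,  t_7 = 4,  t_8 = 6,  t_9 = 5,  t_{10} = 0,  t_{11} = 4,  t_{12} = 4,  t_{13} = 3,  t_{14} = 2,  t_{15} = 3,  t_{16} = 6,  t_{17} = 0,  t_{18} = 2,  t_{19} = 2,  t_{20} = 5,  t_{21} = 1,  t_{22} = 5.
The sequence repeats with period 21.
So t_{4607} = t_{0 + ((4607-0) mod 21)} = t_8 = 6.

6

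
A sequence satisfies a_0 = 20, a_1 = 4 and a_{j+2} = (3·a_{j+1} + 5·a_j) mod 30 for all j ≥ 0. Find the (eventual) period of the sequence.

4

Computing terms: a_0 = 20, a_1 = 4, a_2 = 22, a_3 = 26, a_4 = 8, a_5 = 4, a_6 = 22.
Since (a_5, a_6) = (a_1, a_2) = (4, 22) (two consecutive terms determine the rest), the sequence is eventually periodic: after a pre-period of length 1 it cycles with period 4.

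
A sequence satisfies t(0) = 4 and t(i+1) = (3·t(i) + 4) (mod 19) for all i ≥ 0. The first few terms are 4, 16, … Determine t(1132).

t(0) = 4, t(1) = 16, t(2) = 14, t(3) = 8, t(4) = 9, t(5) = 12, t(6) = 2, t(7) = 10, t(8) = 15, t(9) = 11, t(10) = 18, t(11) = 1, t(12) = 7, t(13) = 6, t(14) = 3, t(15) = 13, t(16) = 5, t(17) = 0, t(18) = 4.
Since t(18) = t(0) = 4, the sequence is periodic with period 18.
So t(1132) = t(0 + ((1132-0) mod 18)) = t(16) = 5.

5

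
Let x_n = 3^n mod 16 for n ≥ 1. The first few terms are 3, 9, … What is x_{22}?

x_1 = 3,  x_2 = 9,  x_3 = 11,  x_4 = 1,  x_5 = 3.
The sequence repeats with period 4.
So x_{22} = x_{1 + ((22-1) mod 4)} = x_2 = 9.

9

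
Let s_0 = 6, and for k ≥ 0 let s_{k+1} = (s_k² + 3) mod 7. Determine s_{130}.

Computing terms: s_0 = 6; s_1 = 4; s_2 = 5; s_3 = 0; s_4 = 3; s_5 = 5.
Since s_5 = s_2 = 5, the sequence is eventually periodic: after a pre-period of length 2 it cycles with period 3.
For k ≥ 2, s_k depends only on (k - 2) mod 3. (130 - 2) mod 3 = 2, so s_{130} = s_4 = 3.

3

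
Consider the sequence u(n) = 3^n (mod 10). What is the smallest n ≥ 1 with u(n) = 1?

4

We have u(0) = 1; u(1) = 3; u(2) = 9; u(3) = 7; u(4) = 1.
The sequence repeats with period 4.
The value 1 next appears (with n ≥ 1) at u(4).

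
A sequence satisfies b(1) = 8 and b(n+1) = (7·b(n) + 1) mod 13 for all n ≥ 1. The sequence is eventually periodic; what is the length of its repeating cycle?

Listing terms: b(1) = 8, b(2) = 5, b(3) = 10, b(4) = 6, b(5) = 4, b(6) = 3, b(7) = 9, b(8) = 12, b(9) = 7, b(10) = 11, b(11) = 0, b(12) = 1, b(13) = 8.
The sequence repeats with period 12.

12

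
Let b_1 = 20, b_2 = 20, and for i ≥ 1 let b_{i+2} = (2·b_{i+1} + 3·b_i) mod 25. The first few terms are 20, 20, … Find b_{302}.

20

b_1 = 20,  b_2 = 20,  b_3 = 0,  b_4 = 10,  b_5 = 20,  b_6 = 20.
Since (b_5, b_6) = (b_1, b_2) = (20, 20) (two consecutive terms determine the rest), the sequence is periodic with period 4.
So b_{302} = b_{1 + ((302-1) mod 4)} = b_2 = 20.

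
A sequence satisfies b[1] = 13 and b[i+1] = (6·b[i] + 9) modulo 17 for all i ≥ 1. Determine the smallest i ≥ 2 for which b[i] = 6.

b[1] = 13, b[2] = 2, b[3] = 4, b[4] = 16, b[5] = 3, b[6] = 10, b[7] = 1, b[8] = 15, b[9] = 14, b[10] = 8, b[11] = 6, b[12] = 11, b[13] = 7, b[14] = 0, b[15] = 9, b[16] = 12, b[17] = 13.
Since b[17] = b[1] = 13, the sequence is periodic with period 16.
The value 6 first appears (with i ≥ 2) at b[11].

11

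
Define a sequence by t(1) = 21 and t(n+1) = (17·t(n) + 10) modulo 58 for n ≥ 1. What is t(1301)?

t(1) = 21; t(2) = 19; t(3) = 43; t(4) = 45; t(5) = 21.
The sequence repeats with period 4.
(1301 - 1) mod 4 = 0, so t(1301) = t(1) = 21.

21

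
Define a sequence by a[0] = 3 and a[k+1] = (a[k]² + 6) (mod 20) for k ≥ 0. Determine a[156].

7

a[0] = 3, a[1] = 15, a[2] = 11, a[3] = 7, a[4] = 15.
Since a[4] = a[1] = 15, the sequence is eventually periodic: after a pre-period of length 1 it cycles with period 3.
For k ≥ 1, a[k] depends only on (k - 1) mod 3. (156 - 1) mod 3 = 2, so a[156] = a[3] = 7.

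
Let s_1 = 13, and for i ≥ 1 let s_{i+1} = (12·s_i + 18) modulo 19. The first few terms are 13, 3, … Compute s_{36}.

We have s_1 = 13; s_2 = 3; s_3 = 16; s_4 = 1; s_5 = 11; s_6 = 17; s_7 = 13.
Since s_7 = s_1 = 13, the sequence is periodic with period 6.
(36 - 1) mod 6 = 5, so s_{36} = s_6 = 17.

17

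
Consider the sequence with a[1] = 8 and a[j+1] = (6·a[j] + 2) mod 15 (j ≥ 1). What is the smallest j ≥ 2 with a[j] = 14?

4

We have a[1] = 8,  a[2] = 5,  a[3] = 2,  a[4] = 14,  a[5] = 11,  a[6] = 8.
The sequence repeats with period 5.
The value 14 first appears (with j ≥ 2) at a[4].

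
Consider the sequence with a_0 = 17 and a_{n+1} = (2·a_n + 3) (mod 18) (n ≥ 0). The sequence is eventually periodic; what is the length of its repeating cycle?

Computing terms: a_0 = 17, a_1 = 1, a_2 = 5, a_3 = 13, a_4 = 11, a_5 = 7, a_6 = 17.
Since a_6 = a_0 = 17, the sequence is periodic with period 6.

6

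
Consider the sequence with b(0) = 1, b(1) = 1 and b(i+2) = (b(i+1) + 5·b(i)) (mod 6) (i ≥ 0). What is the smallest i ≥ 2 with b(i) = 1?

6

Computing terms: b(0) = 1, b(1) = 1, b(2) = 0, b(3) = 5, b(4) = 5, b(5) = 0, b(6) = 1, b(7) = 1.
The sequence repeats with period 6.
The value 1 next appears (with i ≥ 2) at b(6).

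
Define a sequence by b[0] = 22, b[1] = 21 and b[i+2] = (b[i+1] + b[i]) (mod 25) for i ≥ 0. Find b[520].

Listing terms: b[0] = 22, b[1] = 21, b[2] = 18, b[3] = 14, b[4] = 7, b[5] = 21, b[6] = 3, b[7] = 24, b[8] = 2, b[9] = 1, b[10] = 3, b[11] = 4, b[12] = 7, b[13] = 11, b[14] = 18, b[15] = 4, b[16] = 22, b[17] = 1, b[18] = 23, b[19] = 24, b[20] = 22, b[21] = 21.
The sequence repeats with period 20.
So b[520] = b[0 + ((520-0) mod 20)] = b[0] = 22.

22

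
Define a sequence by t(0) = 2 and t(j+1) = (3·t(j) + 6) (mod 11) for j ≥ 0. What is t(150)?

2

We have t(0) = 2,  t(1) = 1,  t(2) = 9,  t(3) = 0,  t(4) = 6,  t(5) = 2.
Since t(5) = t(0) = 2, the sequence is periodic with period 5.
So t(150) = t(0 + ((150-0) mod 5)) = t(0) = 2.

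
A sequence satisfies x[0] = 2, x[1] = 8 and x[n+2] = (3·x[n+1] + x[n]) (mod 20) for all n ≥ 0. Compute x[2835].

6

We have x[0] = 2,  x[1] = 8,  x[2] = 6,  x[3] = 6,  x[4] = 4,  x[5] = 18,  x[6] = 18,  x[7] = 12,  x[8] = 14,  x[9] = 14,  x[10] = 16,  x[11] = 2,  x[12] = 2,  x[13] = 8.
Since (x[12], x[13]) = (x[0], x[1]) = (2, 8) (two consecutive terms determine the rest), the sequence is periodic with period 12.
(2835 - 0) mod 12 = 3, so x[2835] = x[3] = 6.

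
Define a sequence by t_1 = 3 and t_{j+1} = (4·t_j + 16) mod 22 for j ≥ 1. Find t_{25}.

16

Computing terms: t_1 = 3, t_2 = 6, t_3 = 18, t_4 = 0, t_5 = 16, t_6 = 14, t_7 = 6.
Since t_7 = t_2 = 6, the sequence is eventually periodic: after a pre-period of length 1 it cycles with period 5.
For j ≥ 2, t_j depends only on (j - 2) mod 5. (25 - 2) mod 5 = 3, so t_{25} = t_5 = 16.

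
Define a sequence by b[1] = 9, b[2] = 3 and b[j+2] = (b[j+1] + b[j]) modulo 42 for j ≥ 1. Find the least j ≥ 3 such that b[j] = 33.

19

b[1] = 9,  b[2] = 3,  b[3] = 12,  b[4] = 15,  b[5] = 27,  b[6] = 0,  b[7] = 27,  b[8] = 27,  b[9] = 12,  b[10] = 39,  b[11] = 9,  b[12] = 6,  b[13] = 15,  b[14] = 21,  b[15] = 36,  b[16] = 15,  b[17] = 9,  b[18] = 24,  b[19] = 33,  b[20] = 15,  b[21] = 6,  b[22] = 21,  b[23] = 27,  b[24] = 6,  b[25] = 33,  b[26] = 39,  b[27] = 30,  b[28] = 27,  b[29] = 15,  b[30] = 0,  b[31] = 15,  b[32] = 15,  b[33] = 30,  b[34] = 3,  b[35] = 33,  b[36] = 36,  b[37] = 27,  b[38] = 21,  b[39] = 6,  b[40] = 27,  b[41] = 33,  b[42] = 18,  b[43] = 9,  b[44] = 27,  b[45] = 36,  b[46] = 21,  b[47] = 15,  b[48] = 36,  b[49] = 9,  b[50] = 3.
Since (b[49], b[50]) = (b[1], b[2]) = (9, 3) (two consecutive terms determine the rest), the sequence is periodic with period 48.
The value 33 first appears (with j ≥ 3) at b[19].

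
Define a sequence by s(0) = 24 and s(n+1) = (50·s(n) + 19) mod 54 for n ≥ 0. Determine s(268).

27

We have s(0) = 24, s(1) = 31, s(2) = 3, s(3) = 7, s(4) = 45, s(5) = 1, s(6) = 15, s(7) = 13, s(8) = 21, s(9) = 43, s(10) = 9, s(11) = 37, s(12) = 33, s(13) = 49, s(14) = 39, s(15) = 25, s(16) = 27, s(17) = 19, s(18) = 51, s(19) = 31.
Since s(19) = s(1) = 31, the sequence is eventually periodic: after a pre-period of length 1 it cycles with period 18.
For n ≥ 1, s(n) depends only on (n - 1) mod 18. (268 - 1) mod 18 = 15, so s(268) = s(16) = 27.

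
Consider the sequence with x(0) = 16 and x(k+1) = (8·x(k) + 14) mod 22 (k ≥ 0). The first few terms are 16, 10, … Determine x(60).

Listing terms: x(0) = 16,  x(1) = 10,  x(2) = 6,  x(3) = 18,  x(4) = 4,  x(5) = 2,  x(6) = 8,  x(7) = 12,  x(8) = 0,  x(9) = 14,  x(10) = 16.
The sequence repeats with period 10.
(60 - 0) mod 10 = 0, so x(60) = x(0) = 16.

16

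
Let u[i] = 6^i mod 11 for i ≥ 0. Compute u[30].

1

u[0] = 1,  u[1] = 6,  u[2] = 3,  u[3] = 7,  u[4] = 9,  u[5] = 10,  u[6] = 5,  u[7] = 8,  u[8] = 4,  u[9] = 2,  u[10] = 1.
Since u[10] = u[0] = 1, the sequence is periodic with period 10.
(30 - 0) mod 10 = 0, so u[30] = u[0] = 1.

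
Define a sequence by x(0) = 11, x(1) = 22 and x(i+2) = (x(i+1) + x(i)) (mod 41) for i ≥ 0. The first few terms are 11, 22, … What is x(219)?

30

Listing terms: x(0) = 11; x(1) = 22; x(2) = 33; x(3) = 14; x(4) = 6; x(5) = 20; x(6) = 26; x(7) = 5; x(8) = 31; x(9) = 36; x(10) = 26; x(11) = 21; x(12) = 6; x(13) = 27; x(14) = 33; x(15) = 19; x(16) = 11; x(17) = 30; x(18) = 0; x(19) = 30; x(20) = 30; x(21) = 19; x(22) = 8; x(23) = 27; x(24) = 35; x(25) = 21; x(26) = 15; x(27) = 36; x(28) = 10; x(29) = 5; x(30) = 15; x(31) = 20; x(32) = 35; x(33) = 14; x(34) = 8; x(35) = 22; x(36) = 30; x(37) = 11; x(38) = 0; x(39) = 11; x(40) = 11; x(41) = 22.
Since (x(40), x(41)) = (x(0), x(1)) = (11, 22) (two consecutive terms determine the rest), the sequence is periodic with period 40.
(219 - 0) mod 40 = 19, so x(219) = x(19) = 30.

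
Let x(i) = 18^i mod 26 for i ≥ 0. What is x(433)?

x(0) = 1, x(1) = 18, x(2) = 12, x(3) = 8, x(4) = 14, x(5) = 18.
Since x(5) = x(1) = 18, the sequence is eventually periodic: after a pre-period of length 1 it cycles with period 4.
For i ≥ 1, x(i) depends only on (i - 1) mod 4. (433 - 1) mod 4 = 0, so x(433) = x(1) = 18.

18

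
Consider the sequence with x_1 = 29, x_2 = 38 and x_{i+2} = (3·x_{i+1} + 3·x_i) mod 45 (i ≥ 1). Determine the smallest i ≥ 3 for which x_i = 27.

Listing terms: x_1 = 29; x_2 = 38; x_3 = 21; x_4 = 42; x_5 = 9; x_6 = 18; x_7 = 36; x_8 = 27; x_9 = 9; x_{10} = 18.
Since (x_9, x_{10}) = (x_5, x_6) = (9, 18) (two consecutive terms determine the rest), the sequence is eventually periodic: after a pre-period of length 4 it cycles with period 4.
The value 27 first appears (with i ≥ 3) at x_8.

8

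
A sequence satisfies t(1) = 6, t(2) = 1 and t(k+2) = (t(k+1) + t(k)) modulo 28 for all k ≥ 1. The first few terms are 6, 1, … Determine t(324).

15

Computing terms: t(1) = 6,  t(2) = 1,  t(3) = 7,  t(4) = 8,  t(5) = 15,  t(6) = 23,  t(7) = 10,  t(8) = 5,  t(9) = 15,  t(10) = 20,  t(11) = 7,  t(12) = 27,  t(13) = 6,  t(14) = 5,  t(15) = 11,  t(16) = 16,  t(17) = 27,  t(18) = 15,  t(19) = 14,  t(20) = 1,  t(21) = 15,  t(22) = 16,  t(23) = 3,  t(24) = 19,  t(25) = 22,  t(26) = 13,  t(27) = 7,  t(28) = 20,  t(29) = 27,  t(30) = 19,  t(31) = 18,  t(32) = 9,  t(33) = 27,  t(34) = 8,  t(35) = 7,  t(36) = 15,  t(37) = 22,  t(38) = 9,  t(39) = 3,  t(40) = 12,  t(41) = 15,  t(42) = 27,  t(43) = 14,  t(44) = 13,  t(45) = 27,  t(46) = 12,  t(47) = 11,  t(48) = 23,  t(49) = 6,  t(50) = 1.
Since (t(49), t(50)) = (t(1), t(2)) = (6, 1) (two consecutive terms determine the rest), the sequence is periodic with period 48.
(324 - 1) mod 48 = 35, so t(324) = t(36) = 15.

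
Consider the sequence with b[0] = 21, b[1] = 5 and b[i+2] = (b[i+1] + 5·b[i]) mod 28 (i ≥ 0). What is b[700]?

We have b[0] = 21; b[1] = 5; b[2] = 26; b[3] = 23; b[4] = 13; b[5] = 16; b[6] = 25; b[7] = 21; b[8] = 6; b[9] = 27; b[10] = 1; b[11] = 24; b[12] = 1; b[13] = 9; b[14] = 14; b[15] = 3; b[16] = 17; b[17] = 4; b[18] = 5; b[19] = 25; b[20] = 22; b[21] = 7; b[22] = 5; b[23] = 12; b[24] = 9; b[25] = 13; b[26] = 2; b[27] = 11; b[28] = 21; b[29] = 20; b[30] = 13; b[31] = 1; b[32] = 10; b[33] = 15; b[34] = 9; b[35] = 0; b[36] = 17; b[37] = 17; b[38] = 18; b[39] = 19; b[40] = 25; b[41] = 8; b[42] = 21; b[43] = 5.
Since (b[42], b[43]) = (b[0], b[1]) = (21, 5) (two consecutive terms determine the rest), the sequence is periodic with period 42.
So b[700] = b[0 + ((700-0) mod 42)] = b[28] = 21.

21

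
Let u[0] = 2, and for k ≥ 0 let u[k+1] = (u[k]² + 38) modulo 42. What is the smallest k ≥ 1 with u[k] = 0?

Listing terms: u[0] = 2, u[1] = 0, u[2] = 38, u[3] = 12, u[4] = 14, u[5] = 24, u[6] = 26, u[7] = 0.
Since u[7] = u[1] = 0, the sequence is eventually periodic: after a pre-period of length 1 it cycles with period 6.
The value 0 first appears (with k ≥ 1) at u[1].

1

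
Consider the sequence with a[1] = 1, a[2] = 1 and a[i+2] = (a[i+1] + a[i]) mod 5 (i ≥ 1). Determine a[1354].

2

Computing terms: a[1] = 1,  a[2] = 1,  a[3] = 2,  a[4] = 3,  a[5] = 0,  a[6] = 3,  a[7] = 3,  a[8] = 1,  a[9] = 4,  a[10] = 0,  a[11] = 4,  a[12] = 4,  a[13] = 3,  a[14] = 2,  a[15] = 0,  a[16] = 2,  a[17] = 2,  a[18] = 4,  a[19] = 1,  a[20] = 0,  a[21] = 1,  a[22] = 1.
The sequence repeats with period 20.
So a[1354] = a[1 + ((1354-1) mod 20)] = a[14] = 2.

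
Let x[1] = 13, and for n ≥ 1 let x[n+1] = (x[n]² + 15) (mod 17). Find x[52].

13

We have x[1] = 13; x[2] = 14; x[3] = 7; x[4] = 13.
The sequence repeats with period 3.
(52 - 1) mod 3 = 0, so x[52] = x[1] = 13.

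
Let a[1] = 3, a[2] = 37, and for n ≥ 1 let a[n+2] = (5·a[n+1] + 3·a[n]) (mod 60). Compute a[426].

Listing terms: a[1] = 3,  a[2] = 37,  a[3] = 14,  a[4] = 1,  a[5] = 47,  a[6] = 58,  a[7] = 11,  a[8] = 49,  a[9] = 38,  a[10] = 37,  a[11] = 59,  a[12] = 46,  a[13] = 47,  a[14] = 13,  a[15] = 26,  a[16] = 49,  a[17] = 23,  a[18] = 22,  a[19] = 59,  a[20] = 1,  a[21] = 2,  a[22] = 13,  a[23] = 11,  a[24] = 34,  a[25] = 23,  a[26] = 37,  a[27] = 14.
Since (a[26], a[27]) = (a[2], a[3]) = (37, 14) (two consecutive terms determine the rest), the sequence is eventually periodic: after a pre-period of length 1 it cycles with period 24.
For n ≥ 2, a[n] depends only on (n - 2) mod 24. (426 - 2) mod 24 = 16, so a[426] = a[18] = 22.

22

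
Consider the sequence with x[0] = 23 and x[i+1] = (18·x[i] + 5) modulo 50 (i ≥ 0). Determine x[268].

We have x[0] = 23, x[1] = 19, x[2] = 47, x[3] = 1, x[4] = 23.
Since x[4] = x[0] = 23, the sequence is periodic with period 4.
(268 - 0) mod 4 = 0, so x[268] = x[0] = 23.

23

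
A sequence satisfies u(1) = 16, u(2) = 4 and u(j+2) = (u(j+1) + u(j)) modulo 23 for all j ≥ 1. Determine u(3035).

5

We have u(1) = 16, u(2) = 4, u(3) = 20, u(4) = 1, u(5) = 21, u(6) = 22, u(7) = 20, u(8) = 19, u(9) = 16, u(10) = 12, u(11) = 5, u(12) = 17, u(13) = 22, u(14) = 16, u(15) = 15, u(16) = 8, u(17) = 0, u(18) = 8, u(19) = 8, u(20) = 16, u(21) = 1, u(22) = 17, u(23) = 18, u(24) = 12, u(25) = 7, u(26) = 19, u(27) = 3, u(28) = 22, u(29) = 2, u(30) = 1, u(31) = 3, u(32) = 4, u(33) = 7, u(34) = 11, u(35) = 18, u(36) = 6, u(37) = 1, u(38) = 7, u(39) = 8, u(40) = 15, u(41) = 0, u(42) = 15, u(43) = 15, u(44) = 7, u(45) = 22, u(46) = 6, u(47) = 5, u(48) = 11, u(49) = 16, u(50) = 4.
The sequence repeats with period 48.
(3035 - 1) mod 48 = 10, so u(3035) = u(11) = 5.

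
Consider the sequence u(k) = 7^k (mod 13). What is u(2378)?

Listing terms: u(1) = 7,  u(2) = 10,  u(3) = 5,  u(4) = 9,  u(5) = 11,  u(6) = 12,  u(7) = 6,  u(8) = 3,  u(9) = 8,  u(10) = 4,  u(11) = 2,  u(12) = 1,  u(13) = 7.
Since u(13) = u(1) = 7, the sequence is periodic with period 12.
(2378 - 1) mod 12 = 1, so u(2378) = u(2) = 10.

10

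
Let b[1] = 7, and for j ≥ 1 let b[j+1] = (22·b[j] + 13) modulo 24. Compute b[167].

23

b[1] = 7, b[2] = 23, b[3] = 15, b[4] = 7.
Since b[4] = b[1] = 7, the sequence is periodic with period 3.
So b[167] = b[1 + ((167-1) mod 3)] = b[2] = 23.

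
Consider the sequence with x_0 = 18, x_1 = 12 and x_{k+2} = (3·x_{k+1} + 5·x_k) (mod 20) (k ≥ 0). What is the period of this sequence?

12

Listing terms: x_0 = 18, x_1 = 12, x_2 = 6, x_3 = 18, x_4 = 4, x_5 = 2, x_6 = 6, x_7 = 8, x_8 = 14, x_9 = 2, x_{10} = 16, x_{11} = 18, x_{12} = 14, x_{13} = 12, x_{14} = 6.
Since (x_{13}, x_{14}) = (x_1, x_2) = (12, 6) (two consecutive terms determine the rest), the sequence is eventually periodic: after a pre-period of length 1 it cycles with period 12.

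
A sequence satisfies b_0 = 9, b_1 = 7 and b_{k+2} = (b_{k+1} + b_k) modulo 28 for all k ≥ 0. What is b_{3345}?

7

Computing terms: b_0 = 9; b_1 = 7; b_2 = 16; b_3 = 23; b_4 = 11; b_5 = 6; b_6 = 17; b_7 = 23; b_8 = 12; b_9 = 7; b_{10} = 19; b_{11} = 26; b_{12} = 17; b_{13} = 15; b_{14} = 4; b_{15} = 19; b_{16} = 23; b_{17} = 14; b_{18} = 9; b_{19} = 23; b_{20} = 4; b_{21} = 27; b_{22} = 3; b_{23} = 2; b_{24} = 5; b_{25} = 7; b_{26} = 12; b_{27} = 19; b_{28} = 3; b_{29} = 22; b_{30} = 25; b_{31} = 19; b_{32} = 16; b_{33} = 7; b_{34} = 23; b_{35} = 2; b_{36} = 25; b_{37} = 27; b_{38} = 24; b_{39} = 23; b_{40} = 19; b_{41} = 14; b_{42} = 5; b_{43} = 19; b_{44} = 24; b_{45} = 15; b_{46} = 11; b_{47} = 26; b_{48} = 9; b_{49} = 7.
The sequence repeats with period 48.
So b_{3345} = b_{0 + ((3345-0) mod 48)} = b_{33} = 7.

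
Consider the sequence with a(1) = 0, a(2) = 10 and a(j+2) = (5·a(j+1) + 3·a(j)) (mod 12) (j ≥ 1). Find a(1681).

Computing terms: a(1) = 0,  a(2) = 10,  a(3) = 2,  a(4) = 4,  a(5) = 2,  a(6) = 10,  a(7) = 8,  a(8) = 10,  a(9) = 2.
Since (a(8), a(9)) = (a(2), a(3)) = (10, 2) (two consecutive terms determine the rest), the sequence is eventually periodic: after a pre-period of length 1 it cycles with period 6.
For j ≥ 2, a(j) depends only on (j - 2) mod 6. (1681 - 2) mod 6 = 5, so a(1681) = a(7) = 8.

8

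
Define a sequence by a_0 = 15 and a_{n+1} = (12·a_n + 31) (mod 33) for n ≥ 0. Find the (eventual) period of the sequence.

a_0 = 15; a_1 = 13; a_2 = 22; a_3 = 31; a_4 = 7; a_5 = 16; a_6 = 25; a_7 = 1; a_8 = 10; a_9 = 19; a_{10} = 28; a_{11} = 4; a_{12} = 13.
Since a_{12} = a_1 = 13, the sequence is eventually periodic: after a pre-period of length 1 it cycles with period 11.

11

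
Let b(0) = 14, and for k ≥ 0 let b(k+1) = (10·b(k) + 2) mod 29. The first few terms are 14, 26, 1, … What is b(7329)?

19

Computing terms: b(0) = 14; b(1) = 26; b(2) = 1; b(3) = 12; b(4) = 6; b(5) = 4; b(6) = 13; b(7) = 16; b(8) = 17; b(9) = 27; b(10) = 11; b(11) = 25; b(12) = 20; b(13) = 28; b(14) = 21; b(15) = 9; b(16) = 5; b(17) = 23; b(18) = 0; b(19) = 2; b(20) = 22; b(21) = 19; b(22) = 18; b(23) = 8; b(24) = 24; b(25) = 10; b(26) = 15; b(27) = 7; b(28) = 14.
Since b(28) = b(0) = 14, the sequence is periodic with period 28.
(7329 - 0) mod 28 = 21, so b(7329) = b(21) = 19.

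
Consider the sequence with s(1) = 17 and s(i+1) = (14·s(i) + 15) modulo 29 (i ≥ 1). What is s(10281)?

5

s(1) = 17,  s(2) = 21,  s(3) = 19,  s(4) = 20,  s(5) = 5,  s(6) = 27,  s(7) = 16,  s(8) = 7,  s(9) = 26,  s(10) = 2,  s(11) = 14,  s(12) = 8,  s(13) = 11,  s(14) = 24,  s(15) = 3,  s(16) = 28,  s(17) = 1,  s(18) = 0,  s(19) = 15,  s(20) = 22,  s(21) = 4,  s(22) = 13,  s(23) = 23,  s(24) = 18,  s(25) = 6,  s(26) = 12,  s(27) = 9,  s(28) = 25,  s(29) = 17.
Since s(29) = s(1) = 17, the sequence is periodic with period 28.
So s(10281) = s(1 + ((10281-1) mod 28)) = s(5) = 5.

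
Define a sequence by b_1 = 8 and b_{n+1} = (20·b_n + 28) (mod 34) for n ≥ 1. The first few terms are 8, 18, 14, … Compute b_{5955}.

Computing terms: b_1 = 8, b_2 = 18, b_3 = 14, b_4 = 2, b_5 = 0, b_6 = 28, b_7 = 10, b_8 = 24, b_9 = 32, b_{10} = 22, b_{11} = 26, b_{12} = 4, b_{13} = 6, b_{14} = 12, b_{15} = 30, b_{16} = 16, b_{17} = 8.
The sequence repeats with period 16.
(5955 - 1) mod 16 = 2, so b_{5955} = b_3 = 14.

14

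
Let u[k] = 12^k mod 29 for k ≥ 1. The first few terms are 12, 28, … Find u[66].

u[1] = 12; u[2] = 28; u[3] = 17; u[4] = 1; u[5] = 12.
Since u[5] = u[1] = 12, the sequence is periodic with period 4.
So u[66] = u[1 + ((66-1) mod 4)] = u[2] = 28.

28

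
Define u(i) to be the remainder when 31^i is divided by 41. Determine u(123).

u(1) = 31, u(2) = 18, u(3) = 25, u(4) = 37, u(5) = 40, u(6) = 10, u(7) = 23, u(8) = 16, u(9) = 4, u(10) = 1, u(11) = 31.
Since u(11) = u(1) = 31, the sequence is periodic with period 10.
(123 - 1) mod 10 = 2, so u(123) = u(3) = 25.

25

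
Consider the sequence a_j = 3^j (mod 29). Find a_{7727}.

10

Listing terms: a_1 = 3,  a_2 = 9,  a_3 = 27,  a_4 = 23,  a_5 = 11,  a_6 = 4,  a_7 = 12,  a_8 = 7,  a_9 = 21,  a_{10} = 5,  a_{11} = 15,  a_{12} = 16,  a_{13} = 19,  a_{14} = 28,  a_{15} = 26,  a_{16} = 20,  a_{17} = 2,  a_{18} = 6,  a_{19} = 18,  a_{20} = 25,  a_{21} = 17,  a_{22} = 22,  a_{23} = 8,  a_{24} = 24,  a_{25} = 14,  a_{26} = 13,  a_{27} = 10,  a_{28} = 1,  a_{29} = 3.
The sequence repeats with period 28.
So a_{7727} = a_{1 + ((7727-1) mod 28)} = a_{27} = 10.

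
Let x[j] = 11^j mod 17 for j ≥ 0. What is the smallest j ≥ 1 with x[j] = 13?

Computing terms: x[0] = 1; x[1] = 11; x[2] = 2; x[3] = 5; x[4] = 4; x[5] = 10; x[6] = 8; x[7] = 3; x[8] = 16; x[9] = 6; x[10] = 15; x[11] = 12; x[12] = 13; x[13] = 7; x[14] = 9; x[15] = 14; x[16] = 1.
The sequence repeats with period 16.
The value 13 first appears (with j ≥ 1) at x[12].

12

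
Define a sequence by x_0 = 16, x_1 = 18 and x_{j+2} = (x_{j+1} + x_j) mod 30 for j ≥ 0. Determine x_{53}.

18

Computing terms: x_0 = 16, x_1 = 18, x_2 = 4, x_3 = 22, x_4 = 26, x_5 = 18, x_6 = 14, x_7 = 2, x_8 = 16, x_9 = 18.
Since (x_8, x_9) = (x_0, x_1) = (16, 18) (two consecutive terms determine the rest), the sequence is periodic with period 8.
(53 - 0) mod 8 = 5, so x_{53} = x_5 = 18.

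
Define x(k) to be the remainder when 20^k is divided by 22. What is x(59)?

x(0) = 1, x(1) = 20, x(2) = 4, x(3) = 14, x(4) = 16, x(5) = 12, x(6) = 20.
Since x(6) = x(1) = 20, the sequence is eventually periodic: after a pre-period of length 1 it cycles with period 5.
For k ≥ 1, x(k) depends only on (k - 1) mod 5. (59 - 1) mod 5 = 3, so x(59) = x(4) = 16.

16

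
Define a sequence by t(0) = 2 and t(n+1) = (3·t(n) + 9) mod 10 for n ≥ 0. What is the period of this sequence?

4

We have t(0) = 2; t(1) = 5; t(2) = 4; t(3) = 1; t(4) = 2.
Since t(4) = t(0) = 2, the sequence is periodic with period 4.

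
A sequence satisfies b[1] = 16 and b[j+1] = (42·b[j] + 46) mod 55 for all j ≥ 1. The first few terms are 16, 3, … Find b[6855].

37

Listing terms: b[1] = 16, b[2] = 3, b[3] = 7, b[4] = 10, b[5] = 26, b[6] = 38, b[7] = 47, b[8] = 40, b[9] = 21, b[10] = 48, b[11] = 27, b[12] = 25, b[13] = 51, b[14] = 43, b[15] = 37, b[16] = 5, b[17] = 36, b[18] = 18, b[19] = 32, b[20] = 15, b[21] = 16.
The sequence repeats with period 20.
(6855 - 1) mod 20 = 14, so b[6855] = b[15] = 37.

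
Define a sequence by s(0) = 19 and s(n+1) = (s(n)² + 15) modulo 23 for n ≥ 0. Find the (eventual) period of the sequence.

3

Listing terms: s(0) = 19,  s(1) = 8,  s(2) = 10,  s(3) = 0,  s(4) = 15,  s(5) = 10.
Since s(5) = s(2) = 10, the sequence is eventually periodic: after a pre-period of length 2 it cycles with period 3.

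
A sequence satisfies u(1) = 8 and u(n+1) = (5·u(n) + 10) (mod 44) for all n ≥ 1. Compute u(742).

u(1) = 8; u(2) = 6; u(3) = 40; u(4) = 34; u(5) = 4; u(6) = 30; u(7) = 28; u(8) = 18; u(9) = 12; u(10) = 26; u(11) = 8.
Since u(11) = u(1) = 8, the sequence is periodic with period 10.
(742 - 1) mod 10 = 1, so u(742) = u(2) = 6.

6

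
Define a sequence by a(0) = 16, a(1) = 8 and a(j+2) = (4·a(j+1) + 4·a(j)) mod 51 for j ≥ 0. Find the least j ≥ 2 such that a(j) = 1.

8

Computing terms: a(0) = 16,  a(1) = 8,  a(2) = 45,  a(3) = 8,  a(4) = 8,  a(5) = 13,  a(6) = 33,  a(7) = 31,  a(8) = 1,  a(9) = 26,  a(10) = 6,  a(11) = 26,  a(12) = 26,  a(13) = 4,  a(14) = 18,  a(15) = 37,  a(16) = 16,  a(17) = 8.
The sequence repeats with period 16.
The value 1 first appears (with j ≥ 2) at a(8).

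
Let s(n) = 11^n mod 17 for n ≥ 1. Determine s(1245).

7

s(1) = 11, s(2) = 2, s(3) = 5, s(4) = 4, s(5) = 10, s(6) = 8, s(7) = 3, s(8) = 16, s(9) = 6, s(10) = 15, s(11) = 12, s(12) = 13, s(13) = 7, s(14) = 9, s(15) = 14, s(16) = 1, s(17) = 11.
Since s(17) = s(1) = 11, the sequence is periodic with period 16.
(1245 - 1) mod 16 = 12, so s(1245) = s(13) = 7.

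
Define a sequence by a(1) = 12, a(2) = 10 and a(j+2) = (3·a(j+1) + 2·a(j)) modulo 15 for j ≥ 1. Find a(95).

3

Listing terms: a(1) = 12, a(2) = 10, a(3) = 9, a(4) = 2, a(5) = 9, a(6) = 1, a(7) = 6, a(8) = 5, a(9) = 12, a(10) = 1, a(11) = 12, a(12) = 8, a(13) = 3, a(14) = 10, a(15) = 6, a(16) = 8, a(17) = 6, a(18) = 4, a(19) = 9, a(20) = 5, a(21) = 3, a(22) = 4, a(23) = 3, a(24) = 2, a(25) = 12, a(26) = 10.
The sequence repeats with period 24.
So a(95) = a(1 + ((95-1) mod 24)) = a(23) = 3.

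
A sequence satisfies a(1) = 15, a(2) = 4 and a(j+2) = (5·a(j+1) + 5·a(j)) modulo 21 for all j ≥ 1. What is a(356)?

13

We have a(1) = 15,  a(2) = 4,  a(3) = 11,  a(4) = 12,  a(5) = 10,  a(6) = 5,  a(7) = 12,  a(8) = 1,  a(9) = 2,  a(10) = 15,  a(11) = 1,  a(12) = 17,  a(13) = 6,  a(14) = 10,  a(15) = 17,  a(16) = 9,  a(17) = 4,  a(18) = 2,  a(19) = 9,  a(20) = 13,  a(21) = 5,  a(22) = 6,  a(23) = 13,  a(24) = 11,  a(25) = 15,  a(26) = 4.
Since (a(25), a(26)) = (a(1), a(2)) = (15, 4) (two consecutive terms determine the rest), the sequence is periodic with period 24.
(356 - 1) mod 24 = 19, so a(356) = a(20) = 13.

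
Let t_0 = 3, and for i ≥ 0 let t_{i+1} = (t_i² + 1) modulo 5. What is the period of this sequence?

3

t_0 = 3,  t_1 = 0,  t_2 = 1,  t_3 = 2,  t_4 = 0.
Since t_4 = t_1 = 0, the sequence is eventually periodic: after a pre-period of length 1 it cycles with period 3.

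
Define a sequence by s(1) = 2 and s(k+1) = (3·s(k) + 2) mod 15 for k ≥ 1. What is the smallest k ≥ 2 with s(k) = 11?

3

s(1) = 2, s(2) = 8, s(3) = 11, s(4) = 5, s(5) = 2.
The sequence repeats with period 4.
The value 11 first appears (with k ≥ 2) at s(3).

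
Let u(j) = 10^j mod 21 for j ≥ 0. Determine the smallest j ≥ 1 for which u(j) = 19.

5

Listing terms: u(0) = 1; u(1) = 10; u(2) = 16; u(3) = 13; u(4) = 4; u(5) = 19; u(6) = 1.
The sequence repeats with period 6.
The value 19 first appears (with j ≥ 1) at u(5).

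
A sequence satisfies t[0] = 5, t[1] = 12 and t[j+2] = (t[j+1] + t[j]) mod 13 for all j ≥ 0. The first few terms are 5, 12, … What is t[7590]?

4

Computing terms: t[0] = 5, t[1] = 12, t[2] = 4, t[3] = 3, t[4] = 7, t[5] = 10, t[6] = 4, t[7] = 1, t[8] = 5, t[9] = 6, t[10] = 11, t[11] = 4, t[12] = 2, t[13] = 6, t[14] = 8, t[15] = 1, t[16] = 9, t[17] = 10, t[18] = 6, t[19] = 3, t[20] = 9, t[21] = 12, t[22] = 8, t[23] = 7, t[24] = 2, t[25] = 9, t[26] = 11, t[27] = 7, t[28] = 5, t[29] = 12.
Since (t[28], t[29]) = (t[0], t[1]) = (5, 12) (two consecutive terms determine the rest), the sequence is periodic with period 28.
So t[7590] = t[0 + ((7590-0) mod 28)] = t[2] = 4.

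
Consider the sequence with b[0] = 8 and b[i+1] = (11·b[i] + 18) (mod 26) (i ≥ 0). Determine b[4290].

4

We have b[0] = 8, b[1] = 2, b[2] = 14, b[3] = 16, b[4] = 12, b[5] = 20, b[6] = 4, b[7] = 10, b[8] = 24, b[9] = 22, b[10] = 0, b[11] = 18, b[12] = 8.
The sequence repeats with period 12.
So b[4290] = b[0 + ((4290-0) mod 12)] = b[6] = 4.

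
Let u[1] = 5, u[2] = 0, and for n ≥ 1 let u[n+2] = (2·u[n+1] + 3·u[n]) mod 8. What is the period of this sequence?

8

We have u[1] = 5; u[2] = 0; u[3] = 7; u[4] = 6; u[5] = 1; u[6] = 4; u[7] = 3; u[8] = 2; u[9] = 5; u[10] = 0.
Since (u[9], u[10]) = (u[1], u[2]) = (5, 0) (two consecutive terms determine the rest), the sequence is periodic with period 8.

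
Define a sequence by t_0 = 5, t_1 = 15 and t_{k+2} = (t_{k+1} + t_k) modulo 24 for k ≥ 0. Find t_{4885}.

t_0 = 5; t_1 = 15; t_2 = 20; t_3 = 11; t_4 = 7; t_5 = 18; t_6 = 1; t_7 = 19; t_8 = 20; t_9 = 15; t_{10} = 11; t_{11} = 2; t_{12} = 13; t_{13} = 15; t_{14} = 4; t_{15} = 19; t_{16} = 23; t_{17} = 18; t_{18} = 17; t_{19} = 11; t_{20} = 4; t_{21} = 15; t_{22} = 19; t_{23} = 10; t_{24} = 5; t_{25} = 15.
Since (t_{24}, t_{25}) = (t_0, t_1) = (5, 15) (two consecutive terms determine the rest), the sequence is periodic with period 24.
(4885 - 0) mod 24 = 13, so t_{4885} = t_{13} = 15.

15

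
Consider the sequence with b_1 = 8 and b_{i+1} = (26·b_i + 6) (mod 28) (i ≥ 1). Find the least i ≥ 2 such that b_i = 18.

b_1 = 8, b_2 = 18, b_3 = 26, b_4 = 10, b_5 = 14, b_6 = 6, b_7 = 22, b_8 = 18.
Since b_8 = b_2 = 18, the sequence is eventually periodic: after a pre-period of length 1 it cycles with period 6.
The value 18 first appears (with i ≥ 2) at b_2.

2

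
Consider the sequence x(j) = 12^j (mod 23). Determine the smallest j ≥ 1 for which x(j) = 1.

11

Computing terms: x(0) = 1; x(1) = 12; x(2) = 6; x(3) = 3; x(4) = 13; x(5) = 18; x(6) = 9; x(7) = 16; x(8) = 8; x(9) = 4; x(10) = 2; x(11) = 1.
The sequence repeats with period 11.
The value 1 next appears (with j ≥ 1) at x(11).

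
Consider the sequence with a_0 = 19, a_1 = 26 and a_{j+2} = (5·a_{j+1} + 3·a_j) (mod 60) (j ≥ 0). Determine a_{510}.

43

We have a_0 = 19; a_1 = 26; a_2 = 7; a_3 = 53; a_4 = 46; a_5 = 29; a_6 = 43; a_7 = 2; a_8 = 19; a_9 = 41; a_{10} = 22; a_{11} = 53; a_{12} = 31; a_{13} = 14; a_{14} = 43; a_{15} = 17; a_{16} = 34; a_{17} = 41; a_{18} = 7; a_{19} = 38; a_{20} = 31; a_{21} = 29; a_{22} = 58; a_{23} = 17; a_{24} = 19; a_{25} = 26.
Since (a_{24}, a_{25}) = (a_0, a_1) = (19, 26) (two consecutive terms determine the rest), the sequence is periodic with period 24.
So a_{510} = a_{0 + ((510-0) mod 24)} = a_6 = 43.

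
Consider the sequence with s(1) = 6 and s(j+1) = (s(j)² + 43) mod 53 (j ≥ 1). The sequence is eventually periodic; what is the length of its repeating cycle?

11

Listing terms: s(1) = 6,  s(2) = 26,  s(3) = 30,  s(4) = 42,  s(5) = 5,  s(6) = 15,  s(7) = 3,  s(8) = 52,  s(9) = 44,  s(10) = 18,  s(11) = 49,  s(12) = 6.
The sequence repeats with period 11.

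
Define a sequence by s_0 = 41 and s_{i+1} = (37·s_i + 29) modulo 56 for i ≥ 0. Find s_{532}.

Computing terms: s_0 = 41, s_1 = 34, s_2 = 55, s_3 = 48, s_4 = 13, s_5 = 6, s_6 = 27, s_7 = 20, s_8 = 41.
Since s_8 = s_0 = 41, the sequence is periodic with period 8.
So s_{532} = s_{0 + ((532-0) mod 8)} = s_4 = 13.

13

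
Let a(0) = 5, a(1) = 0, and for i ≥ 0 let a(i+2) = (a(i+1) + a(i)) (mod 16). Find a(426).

1

Computing terms: a(0) = 5,  a(1) = 0,  a(2) = 5,  a(3) = 5,  a(4) = 10,  a(5) = 15,  a(6) = 9,  a(7) = 8,  a(8) = 1,  a(9) = 9,  a(10) = 10,  a(11) = 3,  a(12) = 13,  a(13) = 0,  a(14) = 13,  a(15) = 13,  a(16) = 10,  a(17) = 7,  a(18) = 1,  a(19) = 8,  a(20) = 9,  a(21) = 1,  a(22) = 10,  a(23) = 11,  a(24) = 5,  a(25) = 0.
The sequence repeats with period 24.
So a(426) = a(0 + ((426-0) mod 24)) = a(18) = 1.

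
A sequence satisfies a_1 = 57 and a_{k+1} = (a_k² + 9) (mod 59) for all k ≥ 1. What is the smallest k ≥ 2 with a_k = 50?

5

We have a_1 = 57,  a_2 = 13,  a_3 = 1,  a_4 = 10,  a_5 = 50,  a_6 = 31,  a_7 = 26,  a_8 = 36,  a_9 = 7,  a_{10} = 58,  a_{11} = 10.
Since a_{11} = a_4 = 10, the sequence is eventually periodic: after a pre-period of length 3 it cycles with period 7.
The value 50 first appears (with k ≥ 2) at a_5.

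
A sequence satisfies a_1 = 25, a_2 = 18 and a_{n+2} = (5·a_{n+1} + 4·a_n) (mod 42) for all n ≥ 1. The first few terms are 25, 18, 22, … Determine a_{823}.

a_1 = 25; a_2 = 18; a_3 = 22; a_4 = 14; a_5 = 32; a_6 = 6; a_7 = 32; a_8 = 16; a_9 = 40; a_{10} = 12; a_{11} = 10; a_{12} = 14; a_{13} = 26; a_{14} = 18; a_{15} = 26; a_{16} = 34; a_{17} = 22; a_{18} = 36; a_{19} = 16; a_{20} = 14; a_{21} = 8; a_{22} = 12; a_{23} = 8; a_{24} = 4; a_{25} = 10; a_{26} = 24; a_{27} = 34; a_{28} = 14; a_{29} = 38; a_{30} = 36; a_{31} = 38; a_{32} = 40; a_{33} = 16; a_{34} = 30; a_{35} = 4; a_{36} = 14; a_{37} = 2; a_{38} = 24; a_{39} = 2; a_{40} = 22; a_{41} = 34; a_{42} = 6; a_{43} = 40; a_{44} = 14; a_{45} = 20; a_{46} = 30; a_{47} = 20; a_{48} = 10; a_{49} = 4; a_{50} = 18; a_{51} = 22.
Since (a_{50}, a_{51}) = (a_2, a_3) = (18, 22) (two consecutive terms determine the rest), the sequence is eventually periodic: after a pre-period of length 1 it cycles with period 48.
For n ≥ 2, a_n depends only on (n - 2) mod 48. (823 - 2) mod 48 = 5, so a_{823} = a_7 = 32.

32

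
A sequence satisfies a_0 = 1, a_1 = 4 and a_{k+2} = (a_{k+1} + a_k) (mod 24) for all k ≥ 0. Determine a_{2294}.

13

We have a_0 = 1, a_1 = 4, a_2 = 5, a_3 = 9, a_4 = 14, a_5 = 23, a_6 = 13, a_7 = 12, a_8 = 1, a_9 = 13, a_{10} = 14, a_{11} = 3, a_{12} = 17, a_{13} = 20, a_{14} = 13, a_{15} = 9, a_{16} = 22, a_{17} = 7, a_{18} = 5, a_{19} = 12, a_{20} = 17, a_{21} = 5, a_{22} = 22, a_{23} = 3, a_{24} = 1, a_{25} = 4.
Since (a_{24}, a_{25}) = (a_0, a_1) = (1, 4) (two consecutive terms determine the rest), the sequence is periodic with period 24.
(2294 - 0) mod 24 = 14, so a_{2294} = a_{14} = 13.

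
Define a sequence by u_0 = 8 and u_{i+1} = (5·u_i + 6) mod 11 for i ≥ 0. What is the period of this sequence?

u_0 = 8,  u_1 = 2,  u_2 = 5,  u_3 = 9,  u_4 = 7,  u_5 = 8.
Since u_5 = u_0 = 8, the sequence is periodic with period 5.

5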